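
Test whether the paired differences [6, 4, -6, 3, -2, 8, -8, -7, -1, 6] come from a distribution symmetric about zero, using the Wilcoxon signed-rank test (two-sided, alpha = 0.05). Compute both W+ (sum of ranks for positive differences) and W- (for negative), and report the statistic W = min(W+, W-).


Step 1: Drop any zero differences (none here) and take |d_i|.
|d| = [6, 4, 6, 3, 2, 8, 8, 7, 1, 6]
Step 2: Midrank |d_i| (ties get averaged ranks).
ranks: |6|->6, |4|->4, |6|->6, |3|->3, |2|->2, |8|->9.5, |8|->9.5, |7|->8, |1|->1, |6|->6
Step 3: Attach original signs; sum ranks with positive sign and with negative sign.
W+ = 6 + 4 + 3 + 9.5 + 6 = 28.5
W- = 6 + 2 + 9.5 + 8 + 1 = 26.5
(Check: W+ + W- = 55 should equal n(n+1)/2 = 55.)
Step 4: Test statistic W = min(W+, W-) = 26.5.
Step 5: Ties in |d|, so use the tie-corrected normal approximation.
        E[W] = n(n+1)/4 = 10*11/4 = 27.5.
        Tie groups: |d|=6 (t=3), |d|=8 (t=2); sum(t^3 - t) = 30.
        Var[W] = n(n+1)(2n+1)/24 - sum(t^3-t)/48 = 2310/24 - 30/48 = 95.625.
        z = (W - E[W]) / sqrt(Var[W]) = (26.5 - 27.5) / 9.7788 = -0.1023.
        Two-sided p = 2*Phi(z) = 0.918549.
Step 6: alpha = 0.05. fail to reject H0.

W+ = 28.5, W- = 26.5, W = min = 26.5, p = 0.918549, fail to reject H0.


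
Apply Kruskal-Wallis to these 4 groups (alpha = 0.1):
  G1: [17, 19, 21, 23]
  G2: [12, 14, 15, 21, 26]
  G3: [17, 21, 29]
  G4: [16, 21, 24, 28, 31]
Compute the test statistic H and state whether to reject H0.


Step 1: Combine all N = 17 observations and assign midranks.
sorted (value, group, rank): (12,G2,1), (14,G2,2), (15,G2,3), (16,G4,4), (17,G1,5.5), (17,G3,5.5), (19,G1,7), (21,G1,9.5), (21,G2,9.5), (21,G3,9.5), (21,G4,9.5), (23,G1,12), (24,G4,13), (26,G2,14), (28,G4,15), (29,G3,16), (31,G4,17)
Step 2: Sum ranks within each group.
R_1 = 34 (n_1 = 4)
R_2 = 29.5 (n_2 = 5)
R_3 = 31 (n_3 = 3)
R_4 = 58.5 (n_4 = 5)
Step 3: H = 12/(N(N+1)) * sum(R_i^2/n_i) - 3(N+1)
     = 12/(17*18) * (34^2/4 + 29.5^2/5 + 31^2/3 + 58.5^2/5) - 3*18
     = 0.039216 * 1467.83 - 54
     = 3.562092.
Step 4: Ties present; correction factor C = 1 - 66/(17^3 - 17) = 0.986520. Corrected H = 3.562092 / 0.986520 = 3.610766.
Step 5: Under H0, H ~ chi^2(3); p-value = 0.306678.
Step 6: alpha = 0.1. fail to reject H0.

H = 3.6108, df = 3, p = 0.306678, fail to reject H0.


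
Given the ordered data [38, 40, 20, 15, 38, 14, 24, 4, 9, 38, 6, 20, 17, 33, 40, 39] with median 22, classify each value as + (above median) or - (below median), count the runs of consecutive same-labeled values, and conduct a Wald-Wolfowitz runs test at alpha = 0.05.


Step 1: Compute median = 22; label A = above, B = below.
Labels in order: AABBABABBABBBAAA  (n_A = 8, n_B = 8)
Step 2: Count runs R = 9.
Step 3: Under H0 (random ordering), E[R] = 2*n_A*n_B/(n_A+n_B) + 1 = 2*8*8/16 + 1 = 9.0000.
        Var[R] = 2*n_A*n_B*(2*n_A*n_B - n_A - n_B) / ((n_A+n_B)^2 * (n_A+n_B-1)) = 14336/3840 = 3.7333.
        SD[R] = 1.9322.
Step 4: R = E[R], so z = 0 with no continuity correction.
Step 5: Two-sided p-value via normal approximation = 2*(1 - Phi(|z|)) = 1.000000.
Step 6: alpha = 0.05. fail to reject H0.

R = 9, z = 0.0000, p = 1.000000, fail to reject H0.


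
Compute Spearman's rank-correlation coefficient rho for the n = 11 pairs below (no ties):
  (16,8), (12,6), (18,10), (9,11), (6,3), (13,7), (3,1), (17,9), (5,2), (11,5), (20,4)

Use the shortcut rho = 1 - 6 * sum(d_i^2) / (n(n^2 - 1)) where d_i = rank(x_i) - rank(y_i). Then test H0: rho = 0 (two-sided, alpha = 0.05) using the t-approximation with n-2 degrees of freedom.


Step 1: Rank x and y separately (midranks; no ties here).
rank(x): 16->8, 12->6, 18->10, 9->4, 6->3, 13->7, 3->1, 17->9, 5->2, 11->5, 20->11
rank(y): 8->8, 6->6, 10->10, 11->11, 3->3, 7->7, 1->1, 9->9, 2->2, 5->5, 4->4
Step 2: d_i = R_x(i) - R_y(i); compute d_i^2.
  (8-8)^2=0, (6-6)^2=0, (10-10)^2=0, (4-11)^2=49, (3-3)^2=0, (7-7)^2=0, (1-1)^2=0, (9-9)^2=0, (2-2)^2=0, (5-5)^2=0, (11-4)^2=49
sum(d^2) = 98.
Step 3: rho = 1 - 6*98 / (11*(11^2 - 1)) = 1 - 588/1320 = 0.554545.
Step 4: Under H0, t = rho * sqrt((n-2)/(1-rho^2)) = 1.9992 ~ t(9).
Step 5: Two-sided p-value from the t-distribution with 9 df = 0.076652.
Step 6: alpha = 0.05. fail to reject H0.

rho = 0.5545, p = 0.076652, fail to reject H0 at alpha = 0.05.


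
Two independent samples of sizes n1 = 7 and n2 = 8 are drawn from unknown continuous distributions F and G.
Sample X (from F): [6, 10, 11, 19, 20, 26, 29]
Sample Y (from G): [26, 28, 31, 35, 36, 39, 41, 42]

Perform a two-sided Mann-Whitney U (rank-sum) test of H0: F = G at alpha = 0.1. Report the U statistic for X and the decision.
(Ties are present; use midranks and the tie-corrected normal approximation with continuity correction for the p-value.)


Step 1: Combine and sort all 15 observations; assign midranks.
sorted (value, group): (6,X), (10,X), (11,X), (19,X), (20,X), (26,X), (26,Y), (28,Y), (29,X), (31,Y), (35,Y), (36,Y), (39,Y), (41,Y), (42,Y)
ranks: 6->1, 10->2, 11->3, 19->4, 20->5, 26->6.5, 26->6.5, 28->8, 29->9, 31->10, 35->11, 36->12, 39->13, 41->14, 42->15
Step 2: Rank sum for X: R1 = 1 + 2 + 3 + 4 + 5 + 6.5 + 9 = 30.5.
Step 3: U_X = R1 - n1(n1+1)/2 = 30.5 - 7*8/2 = 30.5 - 28 = 2.5.
       U_Y = n1*n2 - U_X = 56 - 2.5 = 53.5.
Step 4: Ties are present, so use the tie-corrected normal approximation (with continuity correction) for the p-value.
Step 5: p-value = 0.003782; compare to alpha = 0.1. reject H0.

U_X = 2.5, p = 0.003782, reject H0 at alpha = 0.1.


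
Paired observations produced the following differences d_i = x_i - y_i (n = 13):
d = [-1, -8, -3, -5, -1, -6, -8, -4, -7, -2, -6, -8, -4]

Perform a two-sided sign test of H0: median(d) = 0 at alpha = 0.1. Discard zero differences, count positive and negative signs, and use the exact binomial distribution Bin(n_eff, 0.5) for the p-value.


Step 1: Discard zero differences. Original n = 13; n_eff = number of nonzero differences = 13.
Nonzero differences (with sign): -1, -8, -3, -5, -1, -6, -8, -4, -7, -2, -6, -8, -4
Step 2: Count signs: positive = 0, negative = 13.
Step 3: Under H0: P(positive) = 0.5, so the number of positives S ~ Bin(13, 0.5).
Step 4: Two-sided exact p-value = sum of Bin(13,0.5) probabilities at or below the observed probability = 0.000244.
Step 5: alpha = 0.1. reject H0.

n_eff = 13, pos = 0, neg = 13, p = 0.000244, reject H0.


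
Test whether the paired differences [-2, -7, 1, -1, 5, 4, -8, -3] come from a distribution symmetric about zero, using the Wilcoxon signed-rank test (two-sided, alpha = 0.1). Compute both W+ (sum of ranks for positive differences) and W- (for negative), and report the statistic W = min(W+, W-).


Step 1: Drop any zero differences (none here) and take |d_i|.
|d| = [2, 7, 1, 1, 5, 4, 8, 3]
Step 2: Midrank |d_i| (ties get averaged ranks).
ranks: |2|->3, |7|->7, |1|->1.5, |1|->1.5, |5|->6, |4|->5, |8|->8, |3|->4
Step 3: Attach original signs; sum ranks with positive sign and with negative sign.
W+ = 1.5 + 6 + 5 = 12.5
W- = 3 + 7 + 1.5 + 8 + 4 = 23.5
(Check: W+ + W- = 36 should equal n(n+1)/2 = 36.)
Step 4: Test statistic W = min(W+, W-) = 12.5.
Step 5: Ties in |d|, so use the tie-corrected normal approximation.
        E[W] = n(n+1)/4 = 8*9/4 = 18.
        Tie groups: |d|=1 (t=2); sum(t^3 - t) = 6.
        Var[W] = n(n+1)(2n+1)/24 - sum(t^3-t)/48 = 1224/24 - 6/48 = 50.875.
        z = (W - E[W]) / sqrt(Var[W]) = (12.5 - 18) / 7.1327 = -0.7711.
        Two-sided p = 2*Phi(z) = 0.440648.
Step 6: alpha = 0.1. fail to reject H0.

W+ = 12.5, W- = 23.5, W = min = 12.5, p = 0.440648, fail to reject H0.


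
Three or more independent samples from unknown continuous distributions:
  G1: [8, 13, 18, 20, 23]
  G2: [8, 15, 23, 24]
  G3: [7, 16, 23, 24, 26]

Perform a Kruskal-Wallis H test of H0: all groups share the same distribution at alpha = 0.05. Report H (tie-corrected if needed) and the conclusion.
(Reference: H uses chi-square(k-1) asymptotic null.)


Step 1: Combine all N = 14 observations and assign midranks.
sorted (value, group, rank): (7,G3,1), (8,G1,2.5), (8,G2,2.5), (13,G1,4), (15,G2,5), (16,G3,6), (18,G1,7), (20,G1,8), (23,G1,10), (23,G2,10), (23,G3,10), (24,G2,12.5), (24,G3,12.5), (26,G3,14)
Step 2: Sum ranks within each group.
R_1 = 31.5 (n_1 = 5)
R_2 = 30 (n_2 = 4)
R_3 = 43.5 (n_3 = 5)
Step 3: H = 12/(N(N+1)) * sum(R_i^2/n_i) - 3(N+1)
     = 12/(14*15) * (31.5^2/5 + 30^2/4 + 43.5^2/5) - 3*15
     = 0.057143 * 801.9 - 45
     = 0.822857.
Step 4: Ties present; correction factor C = 1 - 36/(14^3 - 14) = 0.986813. Corrected H = 0.822857 / 0.986813 = 0.833853.
Step 5: Under H0, H ~ chi^2(2); p-value = 0.659069.
Step 6: alpha = 0.05. fail to reject H0.

H = 0.8339, df = 2, p = 0.659069, fail to reject H0.


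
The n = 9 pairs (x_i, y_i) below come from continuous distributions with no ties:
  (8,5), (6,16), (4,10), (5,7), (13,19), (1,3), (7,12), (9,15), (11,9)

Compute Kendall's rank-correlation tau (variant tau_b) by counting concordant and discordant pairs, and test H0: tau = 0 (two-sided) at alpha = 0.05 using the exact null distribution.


Step 1: Enumerate the 36 unordered pairs (i,j) with i<j and classify each by sign(x_j-x_i) * sign(y_j-y_i).
  (1,2):dx=-2,dy=+11->D; (1,3):dx=-4,dy=+5->D; (1,4):dx=-3,dy=+2->D; (1,5):dx=+5,dy=+14->C
  (1,6):dx=-7,dy=-2->C; (1,7):dx=-1,dy=+7->D; (1,8):dx=+1,dy=+10->C; (1,9):dx=+3,dy=+4->C
  (2,3):dx=-2,dy=-6->C; (2,4):dx=-1,dy=-9->C; (2,5):dx=+7,dy=+3->C; (2,6):dx=-5,dy=-13->C
  (2,7):dx=+1,dy=-4->D; (2,8):dx=+3,dy=-1->D; (2,9):dx=+5,dy=-7->D; (3,4):dx=+1,dy=-3->D
  (3,5):dx=+9,dy=+9->C; (3,6):dx=-3,dy=-7->C; (3,7):dx=+3,dy=+2->C; (3,8):dx=+5,dy=+5->C
  (3,9):dx=+7,dy=-1->D; (4,5):dx=+8,dy=+12->C; (4,6):dx=-4,dy=-4->C; (4,7):dx=+2,dy=+5->C
  (4,8):dx=+4,dy=+8->C; (4,9):dx=+6,dy=+2->C; (5,6):dx=-12,dy=-16->C; (5,7):dx=-6,dy=-7->C
  (5,8):dx=-4,dy=-4->C; (5,9):dx=-2,dy=-10->C; (6,7):dx=+6,dy=+9->C; (6,8):dx=+8,dy=+12->C
  (6,9):dx=+10,dy=+6->C; (7,8):dx=+2,dy=+3->C; (7,9):dx=+4,dy=-3->D; (8,9):dx=+2,dy=-6->D
Step 2: C = 25, D = 11, total pairs = 36.
Step 3: tau = (C - D)/(n(n-1)/2) = (25 - 11)/36 = 0.388889.
Step 4: Exact two-sided p-value (enumerate n! = 362880 permutations of y under H0): p = 0.180181.
Step 5: alpha = 0.05. fail to reject H0.

tau_b = 0.3889 (C=25, D=11), p = 0.180181, fail to reject H0.


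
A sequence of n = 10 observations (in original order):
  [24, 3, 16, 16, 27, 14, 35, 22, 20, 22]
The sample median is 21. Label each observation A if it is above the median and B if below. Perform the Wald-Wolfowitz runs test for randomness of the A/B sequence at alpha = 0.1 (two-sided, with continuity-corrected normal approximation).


Step 1: Compute median = 21; label A = above, B = below.
Labels in order: ABBBABAABA  (n_A = 5, n_B = 5)
Step 2: Count runs R = 7.
Step 3: Under H0 (random ordering), E[R] = 2*n_A*n_B/(n_A+n_B) + 1 = 2*5*5/10 + 1 = 6.0000.
        Var[R] = 2*n_A*n_B*(2*n_A*n_B - n_A - n_B) / ((n_A+n_B)^2 * (n_A+n_B-1)) = 2000/900 = 2.2222.
        SD[R] = 1.4907.
Step 4: Continuity-corrected z = (R - 0.5 - E[R]) / SD[R] = (7 - 0.5 - 6.0000) / 1.4907 = 0.3354.
Step 5: Two-sided p-value via normal approximation = 2*(1 - Phi(|z|)) = 0.737316.
Step 6: alpha = 0.1. fail to reject H0.

R = 7, z = 0.3354, p = 0.737316, fail to reject H0.


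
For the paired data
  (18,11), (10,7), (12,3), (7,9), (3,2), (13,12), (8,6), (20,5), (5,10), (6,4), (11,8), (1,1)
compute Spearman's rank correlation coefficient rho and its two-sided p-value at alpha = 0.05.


Step 1: Rank x and y separately (midranks; no ties here).
rank(x): 18->11, 10->7, 12->9, 7->5, 3->2, 13->10, 8->6, 20->12, 5->3, 6->4, 11->8, 1->1
rank(y): 11->11, 7->7, 3->3, 9->9, 2->2, 12->12, 6->6, 5->5, 10->10, 4->4, 8->8, 1->1
Step 2: d_i = R_x(i) - R_y(i); compute d_i^2.
  (11-11)^2=0, (7-7)^2=0, (9-3)^2=36, (5-9)^2=16, (2-2)^2=0, (10-12)^2=4, (6-6)^2=0, (12-5)^2=49, (3-10)^2=49, (4-4)^2=0, (8-8)^2=0, (1-1)^2=0
sum(d^2) = 154.
Step 3: rho = 1 - 6*154 / (12*(12^2 - 1)) = 1 - 924/1716 = 0.461538.
Step 4: Under H0, t = rho * sqrt((n-2)/(1-rho^2)) = 1.6452 ~ t(10).
Step 5: Two-sided p-value from the t-distribution with 10 df = 0.130948.
Step 6: alpha = 0.05. fail to reject H0.

rho = 0.4615, p = 0.130948, fail to reject H0 at alpha = 0.05.


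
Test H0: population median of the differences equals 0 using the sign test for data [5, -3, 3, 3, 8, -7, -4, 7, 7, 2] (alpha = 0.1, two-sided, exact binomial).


Step 1: Discard zero differences. Original n = 10; n_eff = number of nonzero differences = 10.
Nonzero differences (with sign): +5, -3, +3, +3, +8, -7, -4, +7, +7, +2
Step 2: Count signs: positive = 7, negative = 3.
Step 3: Under H0: P(positive) = 0.5, so the number of positives S ~ Bin(10, 0.5).
Step 4: Two-sided exact p-value = sum of Bin(10,0.5) probabilities at or below the observed probability = 0.343750.
Step 5: alpha = 0.1. fail to reject H0.

n_eff = 10, pos = 7, neg = 3, p = 0.343750, fail to reject H0.


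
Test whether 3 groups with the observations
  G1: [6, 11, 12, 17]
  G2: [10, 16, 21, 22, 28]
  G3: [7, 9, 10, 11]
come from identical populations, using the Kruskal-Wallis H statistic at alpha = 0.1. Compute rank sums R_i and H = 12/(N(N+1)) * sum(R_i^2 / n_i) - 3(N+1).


Step 1: Combine all N = 13 observations and assign midranks.
sorted (value, group, rank): (6,G1,1), (7,G3,2), (9,G3,3), (10,G2,4.5), (10,G3,4.5), (11,G1,6.5), (11,G3,6.5), (12,G1,8), (16,G2,9), (17,G1,10), (21,G2,11), (22,G2,12), (28,G2,13)
Step 2: Sum ranks within each group.
R_1 = 25.5 (n_1 = 4)
R_2 = 49.5 (n_2 = 5)
R_3 = 16 (n_3 = 4)
Step 3: H = 12/(N(N+1)) * sum(R_i^2/n_i) - 3(N+1)
     = 12/(13*14) * (25.5^2/4 + 49.5^2/5 + 16^2/4) - 3*14
     = 0.065934 * 716.612 - 42
     = 5.249176.
Step 4: Ties present; correction factor C = 1 - 12/(13^3 - 13) = 0.994505. Corrected H = 5.249176 / 0.994505 = 5.278177.
Step 5: Under H0, H ~ chi^2(2); p-value = 0.071426.
Step 6: alpha = 0.1. reject H0.

H = 5.2782, df = 2, p = 0.071426, reject H0.


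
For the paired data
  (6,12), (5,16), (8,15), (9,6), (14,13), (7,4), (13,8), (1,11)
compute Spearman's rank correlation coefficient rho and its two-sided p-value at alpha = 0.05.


Step 1: Rank x and y separately (midranks; no ties here).
rank(x): 6->3, 5->2, 8->5, 9->6, 14->8, 7->4, 13->7, 1->1
rank(y): 12->5, 16->8, 15->7, 6->2, 13->6, 4->1, 8->3, 11->4
Step 2: d_i = R_x(i) - R_y(i); compute d_i^2.
  (3-5)^2=4, (2-8)^2=36, (5-7)^2=4, (6-2)^2=16, (8-6)^2=4, (4-1)^2=9, (7-3)^2=16, (1-4)^2=9
sum(d^2) = 98.
Step 3: rho = 1 - 6*98 / (8*(8^2 - 1)) = 1 - 588/504 = -0.166667.
Step 4: Under H0, t = rho * sqrt((n-2)/(1-rho^2)) = -0.4140 ~ t(6).
Step 5: Two-sided p-value from the t-distribution with 6 df = 0.693239.
Step 6: alpha = 0.05. fail to reject H0.

rho = -0.1667, p = 0.693239, fail to reject H0 at alpha = 0.05.


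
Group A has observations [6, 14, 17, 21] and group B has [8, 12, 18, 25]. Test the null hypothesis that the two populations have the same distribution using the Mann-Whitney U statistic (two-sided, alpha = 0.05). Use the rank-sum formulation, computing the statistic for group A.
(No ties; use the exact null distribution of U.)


Step 1: Combine and sort all 8 observations; assign midranks.
sorted (value, group): (6,X), (8,Y), (12,Y), (14,X), (17,X), (18,Y), (21,X), (25,Y)
ranks: 6->1, 8->2, 12->3, 14->4, 17->5, 18->6, 21->7, 25->8
Step 2: Rank sum for X: R1 = 1 + 4 + 5 + 7 = 17.
Step 3: U_X = R1 - n1(n1+1)/2 = 17 - 4*5/2 = 17 - 10 = 7.
       U_Y = n1*n2 - U_X = 16 - 7 = 9.
Step 4: No ties, so the exact null distribution of U (based on enumerating the C(8,4) = 70 equally likely rank assignments) gives the two-sided p-value.
Step 5: p-value = 0.885714; compare to alpha = 0.05. fail to reject H0.

U_X = 7, p = 0.885714, fail to reject H0 at alpha = 0.05.


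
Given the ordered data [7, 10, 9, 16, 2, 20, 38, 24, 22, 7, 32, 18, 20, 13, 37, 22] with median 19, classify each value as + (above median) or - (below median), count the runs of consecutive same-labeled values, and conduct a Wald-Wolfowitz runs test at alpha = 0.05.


Step 1: Compute median = 19; label A = above, B = below.
Labels in order: BBBBBAAAABABABAA  (n_A = 8, n_B = 8)
Step 2: Count runs R = 8.
Step 3: Under H0 (random ordering), E[R] = 2*n_A*n_B/(n_A+n_B) + 1 = 2*8*8/16 + 1 = 9.0000.
        Var[R] = 2*n_A*n_B*(2*n_A*n_B - n_A - n_B) / ((n_A+n_B)^2 * (n_A+n_B-1)) = 14336/3840 = 3.7333.
        SD[R] = 1.9322.
Step 4: Continuity-corrected z = (R + 0.5 - E[R]) / SD[R] = (8 + 0.5 - 9.0000) / 1.9322 = -0.2588.
Step 5: Two-sided p-value via normal approximation = 2*(1 - Phi(|z|)) = 0.795809.
Step 6: alpha = 0.05. fail to reject H0.

R = 8, z = -0.2588, p = 0.795809, fail to reject H0.


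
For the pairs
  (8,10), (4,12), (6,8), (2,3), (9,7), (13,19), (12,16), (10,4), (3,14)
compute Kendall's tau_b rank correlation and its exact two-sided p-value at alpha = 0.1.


Step 1: Enumerate the 36 unordered pairs (i,j) with i<j and classify each by sign(x_j-x_i) * sign(y_j-y_i).
  (1,2):dx=-4,dy=+2->D; (1,3):dx=-2,dy=-2->C; (1,4):dx=-6,dy=-7->C; (1,5):dx=+1,dy=-3->D
  (1,6):dx=+5,dy=+9->C; (1,7):dx=+4,dy=+6->C; (1,8):dx=+2,dy=-6->D; (1,9):dx=-5,dy=+4->D
  (2,3):dx=+2,dy=-4->D; (2,4):dx=-2,dy=-9->C; (2,5):dx=+5,dy=-5->D; (2,6):dx=+9,dy=+7->C
  (2,7):dx=+8,dy=+4->C; (2,8):dx=+6,dy=-8->D; (2,9):dx=-1,dy=+2->D; (3,4):dx=-4,dy=-5->C
  (3,5):dx=+3,dy=-1->D; (3,6):dx=+7,dy=+11->C; (3,7):dx=+6,dy=+8->C; (3,8):dx=+4,dy=-4->D
  (3,9):dx=-3,dy=+6->D; (4,5):dx=+7,dy=+4->C; (4,6):dx=+11,dy=+16->C; (4,7):dx=+10,dy=+13->C
  (4,8):dx=+8,dy=+1->C; (4,9):dx=+1,dy=+11->C; (5,6):dx=+4,dy=+12->C; (5,7):dx=+3,dy=+9->C
  (5,8):dx=+1,dy=-3->D; (5,9):dx=-6,dy=+7->D; (6,7):dx=-1,dy=-3->C; (6,8):dx=-3,dy=-15->C
  (6,9):dx=-10,dy=-5->C; (7,8):dx=-2,dy=-12->C; (7,9):dx=-9,dy=-2->C; (8,9):dx=-7,dy=+10->D
Step 2: C = 22, D = 14, total pairs = 36.
Step 3: tau = (C - D)/(n(n-1)/2) = (22 - 14)/36 = 0.222222.
Step 4: Exact two-sided p-value (enumerate n! = 362880 permutations of y under H0): p = 0.476709.
Step 5: alpha = 0.1. fail to reject H0.

tau_b = 0.2222 (C=22, D=14), p = 0.476709, fail to reject H0.


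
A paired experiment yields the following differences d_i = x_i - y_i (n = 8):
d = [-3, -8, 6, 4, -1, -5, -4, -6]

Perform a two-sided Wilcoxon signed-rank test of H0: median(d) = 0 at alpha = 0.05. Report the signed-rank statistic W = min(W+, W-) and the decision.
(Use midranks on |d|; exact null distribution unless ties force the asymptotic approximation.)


Step 1: Drop any zero differences (none here) and take |d_i|.
|d| = [3, 8, 6, 4, 1, 5, 4, 6]
Step 2: Midrank |d_i| (ties get averaged ranks).
ranks: |3|->2, |8|->8, |6|->6.5, |4|->3.5, |1|->1, |5|->5, |4|->3.5, |6|->6.5
Step 3: Attach original signs; sum ranks with positive sign and with negative sign.
W+ = 6.5 + 3.5 = 10
W- = 2 + 8 + 1 + 5 + 3.5 + 6.5 = 26
(Check: W+ + W- = 36 should equal n(n+1)/2 = 36.)
Step 4: Test statistic W = min(W+, W-) = 10.
Step 5: Ties in |d|, so use the tie-corrected normal approximation.
        E[W] = n(n+1)/4 = 8*9/4 = 18.
        Tie groups: |d|=4 (t=2), |d|=6 (t=2); sum(t^3 - t) = 12.
        Var[W] = n(n+1)(2n+1)/24 - sum(t^3-t)/48 = 1224/24 - 12/48 = 50.75.
        z = (W - E[W]) / sqrt(Var[W]) = (10 - 18) / 7.1239 = -1.1230.
        Two-sided p = 2*Phi(z) = 0.261446.
Step 6: alpha = 0.05. fail to reject H0.

W+ = 10, W- = 26, W = min = 10, p = 0.261446, fail to reject H0.


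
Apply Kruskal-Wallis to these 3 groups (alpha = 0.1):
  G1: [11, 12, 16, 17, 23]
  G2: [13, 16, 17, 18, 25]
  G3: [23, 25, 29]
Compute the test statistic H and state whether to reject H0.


Step 1: Combine all N = 13 observations and assign midranks.
sorted (value, group, rank): (11,G1,1), (12,G1,2), (13,G2,3), (16,G1,4.5), (16,G2,4.5), (17,G1,6.5), (17,G2,6.5), (18,G2,8), (23,G1,9.5), (23,G3,9.5), (25,G2,11.5), (25,G3,11.5), (29,G3,13)
Step 2: Sum ranks within each group.
R_1 = 23.5 (n_1 = 5)
R_2 = 33.5 (n_2 = 5)
R_3 = 34 (n_3 = 3)
Step 3: H = 12/(N(N+1)) * sum(R_i^2/n_i) - 3(N+1)
     = 12/(13*14) * (23.5^2/5 + 33.5^2/5 + 34^2/3) - 3*14
     = 0.065934 * 720.233 - 42
     = 5.487912.
Step 4: Ties present; correction factor C = 1 - 24/(13^3 - 13) = 0.989011. Corrected H = 5.487912 / 0.989011 = 5.548889.
Step 5: Under H0, H ~ chi^2(2); p-value = 0.062384.
Step 6: alpha = 0.1. reject H0.

H = 5.5489, df = 2, p = 0.062384, reject H0.


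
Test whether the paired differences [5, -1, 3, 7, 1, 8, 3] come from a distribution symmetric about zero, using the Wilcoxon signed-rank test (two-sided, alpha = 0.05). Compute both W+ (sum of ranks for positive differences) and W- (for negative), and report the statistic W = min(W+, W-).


Step 1: Drop any zero differences (none here) and take |d_i|.
|d| = [5, 1, 3, 7, 1, 8, 3]
Step 2: Midrank |d_i| (ties get averaged ranks).
ranks: |5|->5, |1|->1.5, |3|->3.5, |7|->6, |1|->1.5, |8|->7, |3|->3.5
Step 3: Attach original signs; sum ranks with positive sign and with negative sign.
W+ = 5 + 3.5 + 6 + 1.5 + 7 + 3.5 = 26.5
W- = 1.5 = 1.5
(Check: W+ + W- = 28 should equal n(n+1)/2 = 28.)
Step 4: Test statistic W = min(W+, W-) = 1.5.
Step 5: Ties in |d|, so use the tie-corrected normal approximation.
        E[W] = n(n+1)/4 = 7*8/4 = 14.
        Tie groups: |d|=1 (t=2), |d|=3 (t=2); sum(t^3 - t) = 12.
        Var[W] = n(n+1)(2n+1)/24 - sum(t^3-t)/48 = 840/24 - 12/48 = 34.75.
        z = (W - E[W]) / sqrt(Var[W]) = (1.5 - 14) / 5.8949 = -2.1205.
        Two-sided p = 2*Phi(z) = 0.033966.
Step 6: alpha = 0.05. reject H0.

W+ = 26.5, W- = 1.5, W = min = 1.5, p = 0.033966, reject H0.


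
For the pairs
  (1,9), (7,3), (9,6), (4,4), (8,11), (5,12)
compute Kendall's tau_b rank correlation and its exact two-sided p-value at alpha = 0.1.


Step 1: Enumerate the 15 unordered pairs (i,j) with i<j and classify each by sign(x_j-x_i) * sign(y_j-y_i).
  (1,2):dx=+6,dy=-6->D; (1,3):dx=+8,dy=-3->D; (1,4):dx=+3,dy=-5->D; (1,5):dx=+7,dy=+2->C
  (1,6):dx=+4,dy=+3->C; (2,3):dx=+2,dy=+3->C; (2,4):dx=-3,dy=+1->D; (2,5):dx=+1,dy=+8->C
  (2,6):dx=-2,dy=+9->D; (3,4):dx=-5,dy=-2->C; (3,5):dx=-1,dy=+5->D; (3,6):dx=-4,dy=+6->D
  (4,5):dx=+4,dy=+7->C; (4,6):dx=+1,dy=+8->C; (5,6):dx=-3,dy=+1->D
Step 2: C = 7, D = 8, total pairs = 15.
Step 3: tau = (C - D)/(n(n-1)/2) = (7 - 8)/15 = -0.066667.
Step 4: Exact two-sided p-value (enumerate n! = 720 permutations of y under H0): p = 1.000000.
Step 5: alpha = 0.1. fail to reject H0.

tau_b = -0.0667 (C=7, D=8), p = 1.000000, fail to reject H0.


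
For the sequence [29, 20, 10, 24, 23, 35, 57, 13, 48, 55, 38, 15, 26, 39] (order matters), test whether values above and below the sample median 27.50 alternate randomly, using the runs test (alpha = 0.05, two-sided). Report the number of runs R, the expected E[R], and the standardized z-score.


Step 1: Compute median = 27.50; label A = above, B = below.
Labels in order: ABBBBAABAAABBA  (n_A = 7, n_B = 7)
Step 2: Count runs R = 7.
Step 3: Under H0 (random ordering), E[R] = 2*n_A*n_B/(n_A+n_B) + 1 = 2*7*7/14 + 1 = 8.0000.
        Var[R] = 2*n_A*n_B*(2*n_A*n_B - n_A - n_B) / ((n_A+n_B)^2 * (n_A+n_B-1)) = 8232/2548 = 3.2308.
        SD[R] = 1.7974.
Step 4: Continuity-corrected z = (R + 0.5 - E[R]) / SD[R] = (7 + 0.5 - 8.0000) / 1.7974 = -0.2782.
Step 5: Two-sided p-value via normal approximation = 2*(1 - Phi(|z|)) = 0.780879.
Step 6: alpha = 0.05. fail to reject H0.

R = 7, z = -0.2782, p = 0.780879, fail to reject H0.


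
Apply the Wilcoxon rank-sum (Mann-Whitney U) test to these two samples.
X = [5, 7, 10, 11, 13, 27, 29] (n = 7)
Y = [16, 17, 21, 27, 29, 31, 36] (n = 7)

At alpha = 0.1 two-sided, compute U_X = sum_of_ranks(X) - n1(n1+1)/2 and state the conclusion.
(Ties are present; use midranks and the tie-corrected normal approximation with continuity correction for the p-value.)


Step 1: Combine and sort all 14 observations; assign midranks.
sorted (value, group): (5,X), (7,X), (10,X), (11,X), (13,X), (16,Y), (17,Y), (21,Y), (27,X), (27,Y), (29,X), (29,Y), (31,Y), (36,Y)
ranks: 5->1, 7->2, 10->3, 11->4, 13->5, 16->6, 17->7, 21->8, 27->9.5, 27->9.5, 29->11.5, 29->11.5, 31->13, 36->14
Step 2: Rank sum for X: R1 = 1 + 2 + 3 + 4 + 5 + 9.5 + 11.5 = 36.
Step 3: U_X = R1 - n1(n1+1)/2 = 36 - 7*8/2 = 36 - 28 = 8.
       U_Y = n1*n2 - U_X = 49 - 8 = 41.
Step 4: Ties are present, so use the tie-corrected normal approximation (with continuity correction) for the p-value.
Step 5: p-value = 0.040471; compare to alpha = 0.1. reject H0.

U_X = 8, p = 0.040471, reject H0 at alpha = 0.1.


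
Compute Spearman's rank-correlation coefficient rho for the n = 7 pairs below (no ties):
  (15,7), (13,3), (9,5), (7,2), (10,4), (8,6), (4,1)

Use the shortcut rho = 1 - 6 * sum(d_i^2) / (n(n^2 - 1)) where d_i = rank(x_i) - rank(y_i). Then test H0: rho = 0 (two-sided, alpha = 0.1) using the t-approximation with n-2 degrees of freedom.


Step 1: Rank x and y separately (midranks; no ties here).
rank(x): 15->7, 13->6, 9->4, 7->2, 10->5, 8->3, 4->1
rank(y): 7->7, 3->3, 5->5, 2->2, 4->4, 6->6, 1->1
Step 2: d_i = R_x(i) - R_y(i); compute d_i^2.
  (7-7)^2=0, (6-3)^2=9, (4-5)^2=1, (2-2)^2=0, (5-4)^2=1, (3-6)^2=9, (1-1)^2=0
sum(d^2) = 20.
Step 3: rho = 1 - 6*20 / (7*(7^2 - 1)) = 1 - 120/336 = 0.642857.
Step 4: Under H0, t = rho * sqrt((n-2)/(1-rho^2)) = 1.8766 ~ t(5).
Step 5: Two-sided p-value from the t-distribution with 5 df = 0.119392.
Step 6: alpha = 0.1. fail to reject H0.

rho = 0.6429, p = 0.119392, fail to reject H0 at alpha = 0.1.


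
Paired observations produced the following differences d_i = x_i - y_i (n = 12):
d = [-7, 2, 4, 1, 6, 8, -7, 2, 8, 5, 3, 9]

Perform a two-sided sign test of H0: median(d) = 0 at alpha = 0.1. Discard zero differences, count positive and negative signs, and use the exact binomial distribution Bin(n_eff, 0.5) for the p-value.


Step 1: Discard zero differences. Original n = 12; n_eff = number of nonzero differences = 12.
Nonzero differences (with sign): -7, +2, +4, +1, +6, +8, -7, +2, +8, +5, +3, +9
Step 2: Count signs: positive = 10, negative = 2.
Step 3: Under H0: P(positive) = 0.5, so the number of positives S ~ Bin(12, 0.5).
Step 4: Two-sided exact p-value = sum of Bin(12,0.5) probabilities at or below the observed probability = 0.038574.
Step 5: alpha = 0.1. reject H0.

n_eff = 12, pos = 10, neg = 2, p = 0.038574, reject H0.


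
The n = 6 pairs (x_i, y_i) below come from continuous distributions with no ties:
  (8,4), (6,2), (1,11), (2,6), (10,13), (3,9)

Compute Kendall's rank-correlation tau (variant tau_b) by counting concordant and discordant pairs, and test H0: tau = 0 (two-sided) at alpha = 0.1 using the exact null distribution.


Step 1: Enumerate the 15 unordered pairs (i,j) with i<j and classify each by sign(x_j-x_i) * sign(y_j-y_i).
  (1,2):dx=-2,dy=-2->C; (1,3):dx=-7,dy=+7->D; (1,4):dx=-6,dy=+2->D; (1,5):dx=+2,dy=+9->C
  (1,6):dx=-5,dy=+5->D; (2,3):dx=-5,dy=+9->D; (2,4):dx=-4,dy=+4->D; (2,5):dx=+4,dy=+11->C
  (2,6):dx=-3,dy=+7->D; (3,4):dx=+1,dy=-5->D; (3,5):dx=+9,dy=+2->C; (3,6):dx=+2,dy=-2->D
  (4,5):dx=+8,dy=+7->C; (4,6):dx=+1,dy=+3->C; (5,6):dx=-7,dy=-4->C
Step 2: C = 7, D = 8, total pairs = 15.
Step 3: tau = (C - D)/(n(n-1)/2) = (7 - 8)/15 = -0.066667.
Step 4: Exact two-sided p-value (enumerate n! = 720 permutations of y under H0): p = 1.000000.
Step 5: alpha = 0.1. fail to reject H0.

tau_b = -0.0667 (C=7, D=8), p = 1.000000, fail to reject H0.


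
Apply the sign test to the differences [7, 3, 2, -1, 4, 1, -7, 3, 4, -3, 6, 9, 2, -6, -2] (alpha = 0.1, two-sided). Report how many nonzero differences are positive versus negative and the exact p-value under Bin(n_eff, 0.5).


Step 1: Discard zero differences. Original n = 15; n_eff = number of nonzero differences = 15.
Nonzero differences (with sign): +7, +3, +2, -1, +4, +1, -7, +3, +4, -3, +6, +9, +2, -6, -2
Step 2: Count signs: positive = 10, negative = 5.
Step 3: Under H0: P(positive) = 0.5, so the number of positives S ~ Bin(15, 0.5).
Step 4: Two-sided exact p-value = sum of Bin(15,0.5) probabilities at or below the observed probability = 0.301758.
Step 5: alpha = 0.1. fail to reject H0.

n_eff = 15, pos = 10, neg = 5, p = 0.301758, fail to reject H0.


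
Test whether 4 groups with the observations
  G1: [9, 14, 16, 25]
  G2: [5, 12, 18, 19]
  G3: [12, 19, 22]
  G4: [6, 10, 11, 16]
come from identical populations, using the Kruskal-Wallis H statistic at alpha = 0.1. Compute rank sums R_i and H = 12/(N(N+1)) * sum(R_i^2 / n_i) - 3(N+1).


Step 1: Combine all N = 15 observations and assign midranks.
sorted (value, group, rank): (5,G2,1), (6,G4,2), (9,G1,3), (10,G4,4), (11,G4,5), (12,G2,6.5), (12,G3,6.5), (14,G1,8), (16,G1,9.5), (16,G4,9.5), (18,G2,11), (19,G2,12.5), (19,G3,12.5), (22,G3,14), (25,G1,15)
Step 2: Sum ranks within each group.
R_1 = 35.5 (n_1 = 4)
R_2 = 31 (n_2 = 4)
R_3 = 33 (n_3 = 3)
R_4 = 20.5 (n_4 = 4)
Step 3: H = 12/(N(N+1)) * sum(R_i^2/n_i) - 3(N+1)
     = 12/(15*16) * (35.5^2/4 + 31^2/4 + 33^2/3 + 20.5^2/4) - 3*16
     = 0.050000 * 1023.38 - 48
     = 3.168750.
Step 4: Ties present; correction factor C = 1 - 18/(15^3 - 15) = 0.994643. Corrected H = 3.168750 / 0.994643 = 3.185817.
Step 5: Under H0, H ~ chi^2(3); p-value = 0.363854.
Step 6: alpha = 0.1. fail to reject H0.

H = 3.1858, df = 3, p = 0.363854, fail to reject H0.


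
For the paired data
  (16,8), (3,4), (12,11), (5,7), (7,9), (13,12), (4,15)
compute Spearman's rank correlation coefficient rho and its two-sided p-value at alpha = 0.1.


Step 1: Rank x and y separately (midranks; no ties here).
rank(x): 16->7, 3->1, 12->5, 5->3, 7->4, 13->6, 4->2
rank(y): 8->3, 4->1, 11->5, 7->2, 9->4, 12->6, 15->7
Step 2: d_i = R_x(i) - R_y(i); compute d_i^2.
  (7-3)^2=16, (1-1)^2=0, (5-5)^2=0, (3-2)^2=1, (4-4)^2=0, (6-6)^2=0, (2-7)^2=25
sum(d^2) = 42.
Step 3: rho = 1 - 6*42 / (7*(7^2 - 1)) = 1 - 252/336 = 0.250000.
Step 4: Under H0, t = rho * sqrt((n-2)/(1-rho^2)) = 0.5774 ~ t(5).
Step 5: Two-sided p-value from the t-distribution with 5 df = 0.588724.
Step 6: alpha = 0.1. fail to reject H0.

rho = 0.2500, p = 0.588724, fail to reject H0 at alpha = 0.1.


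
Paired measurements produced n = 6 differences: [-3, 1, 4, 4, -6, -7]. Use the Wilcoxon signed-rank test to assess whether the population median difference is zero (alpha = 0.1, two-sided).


Step 1: Drop any zero differences (none here) and take |d_i|.
|d| = [3, 1, 4, 4, 6, 7]
Step 2: Midrank |d_i| (ties get averaged ranks).
ranks: |3|->2, |1|->1, |4|->3.5, |4|->3.5, |6|->5, |7|->6
Step 3: Attach original signs; sum ranks with positive sign and with negative sign.
W+ = 1 + 3.5 + 3.5 = 8
W- = 2 + 5 + 6 = 13
(Check: W+ + W- = 21 should equal n(n+1)/2 = 21.)
Step 4: Test statistic W = min(W+, W-) = 8.
Step 5: Ties in |d|, so use the tie-corrected normal approximation.
        E[W] = n(n+1)/4 = 6*7/4 = 10.5.
        Tie groups: |d|=4 (t=2); sum(t^3 - t) = 6.
        Var[W] = n(n+1)(2n+1)/24 - sum(t^3-t)/48 = 546/24 - 6/48 = 22.625.
        z = (W - E[W]) / sqrt(Var[W]) = (8 - 10.5) / 4.7566 = -0.5256.
        Two-sided p = 2*Phi(z) = 0.599174.
Step 6: alpha = 0.1. fail to reject H0.

W+ = 8, W- = 13, W = min = 8, p = 0.599174, fail to reject H0.


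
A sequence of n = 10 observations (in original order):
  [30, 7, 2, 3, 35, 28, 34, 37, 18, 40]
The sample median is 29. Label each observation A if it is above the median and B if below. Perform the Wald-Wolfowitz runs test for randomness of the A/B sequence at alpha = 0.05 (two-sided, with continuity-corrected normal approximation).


Step 1: Compute median = 29; label A = above, B = below.
Labels in order: ABBBABAABA  (n_A = 5, n_B = 5)
Step 2: Count runs R = 7.
Step 3: Under H0 (random ordering), E[R] = 2*n_A*n_B/(n_A+n_B) + 1 = 2*5*5/10 + 1 = 6.0000.
        Var[R] = 2*n_A*n_B*(2*n_A*n_B - n_A - n_B) / ((n_A+n_B)^2 * (n_A+n_B-1)) = 2000/900 = 2.2222.
        SD[R] = 1.4907.
Step 4: Continuity-corrected z = (R - 0.5 - E[R]) / SD[R] = (7 - 0.5 - 6.0000) / 1.4907 = 0.3354.
Step 5: Two-sided p-value via normal approximation = 2*(1 - Phi(|z|)) = 0.737316.
Step 6: alpha = 0.05. fail to reject H0.

R = 7, z = 0.3354, p = 0.737316, fail to reject H0.


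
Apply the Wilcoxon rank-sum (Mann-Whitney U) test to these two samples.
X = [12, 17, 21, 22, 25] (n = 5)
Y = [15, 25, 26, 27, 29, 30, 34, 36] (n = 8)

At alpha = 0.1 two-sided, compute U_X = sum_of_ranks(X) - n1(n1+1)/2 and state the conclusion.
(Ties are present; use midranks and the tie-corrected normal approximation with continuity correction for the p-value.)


Step 1: Combine and sort all 13 observations; assign midranks.
sorted (value, group): (12,X), (15,Y), (17,X), (21,X), (22,X), (25,X), (25,Y), (26,Y), (27,Y), (29,Y), (30,Y), (34,Y), (36,Y)
ranks: 12->1, 15->2, 17->3, 21->4, 22->5, 25->6.5, 25->6.5, 26->8, 27->9, 29->10, 30->11, 34->12, 36->13
Step 2: Rank sum for X: R1 = 1 + 3 + 4 + 5 + 6.5 = 19.5.
Step 3: U_X = R1 - n1(n1+1)/2 = 19.5 - 5*6/2 = 19.5 - 15 = 4.5.
       U_Y = n1*n2 - U_X = 40 - 4.5 = 35.5.
Step 4: Ties are present, so use the tie-corrected normal approximation (with continuity correction) for the p-value.
Step 5: p-value = 0.027892; compare to alpha = 0.1. reject H0.

U_X = 4.5, p = 0.027892, reject H0 at alpha = 0.1.


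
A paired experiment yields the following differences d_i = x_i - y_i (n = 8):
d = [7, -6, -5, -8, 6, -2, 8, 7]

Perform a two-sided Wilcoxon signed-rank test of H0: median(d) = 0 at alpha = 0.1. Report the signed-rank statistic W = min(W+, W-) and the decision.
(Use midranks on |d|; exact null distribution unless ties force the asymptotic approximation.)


Step 1: Drop any zero differences (none here) and take |d_i|.
|d| = [7, 6, 5, 8, 6, 2, 8, 7]
Step 2: Midrank |d_i| (ties get averaged ranks).
ranks: |7|->5.5, |6|->3.5, |5|->2, |8|->7.5, |6|->3.5, |2|->1, |8|->7.5, |7|->5.5
Step 3: Attach original signs; sum ranks with positive sign and with negative sign.
W+ = 5.5 + 3.5 + 7.5 + 5.5 = 22
W- = 3.5 + 2 + 7.5 + 1 = 14
(Check: W+ + W- = 36 should equal n(n+1)/2 = 36.)
Step 4: Test statistic W = min(W+, W-) = 14.
Step 5: Ties in |d|, so use the tie-corrected normal approximation.
        E[W] = n(n+1)/4 = 8*9/4 = 18.
        Tie groups: |d|=6 (t=2), |d|=7 (t=2), |d|=8 (t=2); sum(t^3 - t) = 18.
        Var[W] = n(n+1)(2n+1)/24 - sum(t^3-t)/48 = 1224/24 - 18/48 = 50.625.
        z = (W - E[W]) / sqrt(Var[W]) = (14 - 18) / 7.1151 = -0.5622.
        Two-sided p = 2*Phi(z) = 0.573992.
Step 6: alpha = 0.1. fail to reject H0.

W+ = 22, W- = 14, W = min = 14, p = 0.573992, fail to reject H0.


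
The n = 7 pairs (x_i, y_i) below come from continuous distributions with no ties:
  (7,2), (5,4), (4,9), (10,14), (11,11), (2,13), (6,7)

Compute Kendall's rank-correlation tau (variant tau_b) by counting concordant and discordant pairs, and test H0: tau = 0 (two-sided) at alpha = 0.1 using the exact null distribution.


Step 1: Enumerate the 21 unordered pairs (i,j) with i<j and classify each by sign(x_j-x_i) * sign(y_j-y_i).
  (1,2):dx=-2,dy=+2->D; (1,3):dx=-3,dy=+7->D; (1,4):dx=+3,dy=+12->C; (1,5):dx=+4,dy=+9->C
  (1,6):dx=-5,dy=+11->D; (1,7):dx=-1,dy=+5->D; (2,3):dx=-1,dy=+5->D; (2,4):dx=+5,dy=+10->C
  (2,5):dx=+6,dy=+7->C; (2,6):dx=-3,dy=+9->D; (2,7):dx=+1,dy=+3->C; (3,4):dx=+6,dy=+5->C
  (3,5):dx=+7,dy=+2->C; (3,6):dx=-2,dy=+4->D; (3,7):dx=+2,dy=-2->D; (4,5):dx=+1,dy=-3->D
  (4,6):dx=-8,dy=-1->C; (4,7):dx=-4,dy=-7->C; (5,6):dx=-9,dy=+2->D; (5,7):dx=-5,dy=-4->C
  (6,7):dx=+4,dy=-6->D
Step 2: C = 10, D = 11, total pairs = 21.
Step 3: tau = (C - D)/(n(n-1)/2) = (10 - 11)/21 = -0.047619.
Step 4: Exact two-sided p-value (enumerate n! = 5040 permutations of y under H0): p = 1.000000.
Step 5: alpha = 0.1. fail to reject H0.

tau_b = -0.0476 (C=10, D=11), p = 1.000000, fail to reject H0.


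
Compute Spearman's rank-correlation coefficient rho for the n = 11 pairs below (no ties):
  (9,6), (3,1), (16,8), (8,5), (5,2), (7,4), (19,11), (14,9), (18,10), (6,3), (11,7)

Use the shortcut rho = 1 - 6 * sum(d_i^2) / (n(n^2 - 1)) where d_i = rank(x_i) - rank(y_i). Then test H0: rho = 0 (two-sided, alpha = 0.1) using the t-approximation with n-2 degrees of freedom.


Step 1: Rank x and y separately (midranks; no ties here).
rank(x): 9->6, 3->1, 16->9, 8->5, 5->2, 7->4, 19->11, 14->8, 18->10, 6->3, 11->7
rank(y): 6->6, 1->1, 8->8, 5->5, 2->2, 4->4, 11->11, 9->9, 10->10, 3->3, 7->7
Step 2: d_i = R_x(i) - R_y(i); compute d_i^2.
  (6-6)^2=0, (1-1)^2=0, (9-8)^2=1, (5-5)^2=0, (2-2)^2=0, (4-4)^2=0, (11-11)^2=0, (8-9)^2=1, (10-10)^2=0, (3-3)^2=0, (7-7)^2=0
sum(d^2) = 2.
Step 3: rho = 1 - 6*2 / (11*(11^2 - 1)) = 1 - 12/1320 = 0.990909.
Step 4: Under H0, t = rho * sqrt((n-2)/(1-rho^2)) = 22.0966 ~ t(9).
Step 5: Two-sided p-value from the t-distribution with 9 df = 0.000000.
Step 6: alpha = 0.1. reject H0.

rho = 0.9909, p = 0.000000, reject H0 at alpha = 0.1.


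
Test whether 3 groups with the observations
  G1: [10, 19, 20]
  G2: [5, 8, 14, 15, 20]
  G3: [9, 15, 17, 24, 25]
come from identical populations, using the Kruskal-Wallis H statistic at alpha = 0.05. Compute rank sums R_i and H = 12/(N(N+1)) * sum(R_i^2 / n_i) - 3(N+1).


Step 1: Combine all N = 13 observations and assign midranks.
sorted (value, group, rank): (5,G2,1), (8,G2,2), (9,G3,3), (10,G1,4), (14,G2,5), (15,G2,6.5), (15,G3,6.5), (17,G3,8), (19,G1,9), (20,G1,10.5), (20,G2,10.5), (24,G3,12), (25,G3,13)
Step 2: Sum ranks within each group.
R_1 = 23.5 (n_1 = 3)
R_2 = 25 (n_2 = 5)
R_3 = 42.5 (n_3 = 5)
Step 3: H = 12/(N(N+1)) * sum(R_i^2/n_i) - 3(N+1)
     = 12/(13*14) * (23.5^2/3 + 25^2/5 + 42.5^2/5) - 3*14
     = 0.065934 * 670.333 - 42
     = 2.197802.
Step 4: Ties present; correction factor C = 1 - 12/(13^3 - 13) = 0.994505. Corrected H = 2.197802 / 0.994505 = 2.209945.
Step 5: Under H0, H ~ chi^2(2); p-value = 0.331220.
Step 6: alpha = 0.05. fail to reject H0.

H = 2.2099, df = 2, p = 0.331220, fail to reject H0.


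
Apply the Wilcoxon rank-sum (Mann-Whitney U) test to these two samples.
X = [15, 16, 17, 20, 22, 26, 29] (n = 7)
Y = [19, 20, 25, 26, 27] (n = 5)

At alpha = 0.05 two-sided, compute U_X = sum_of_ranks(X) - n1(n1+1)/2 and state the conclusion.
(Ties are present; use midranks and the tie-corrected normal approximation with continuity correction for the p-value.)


Step 1: Combine and sort all 12 observations; assign midranks.
sorted (value, group): (15,X), (16,X), (17,X), (19,Y), (20,X), (20,Y), (22,X), (25,Y), (26,X), (26,Y), (27,Y), (29,X)
ranks: 15->1, 16->2, 17->3, 19->4, 20->5.5, 20->5.5, 22->7, 25->8, 26->9.5, 26->9.5, 27->11, 29->12
Step 2: Rank sum for X: R1 = 1 + 2 + 3 + 5.5 + 7 + 9.5 + 12 = 40.
Step 3: U_X = R1 - n1(n1+1)/2 = 40 - 7*8/2 = 40 - 28 = 12.
       U_Y = n1*n2 - U_X = 35 - 12 = 23.
Step 4: Ties are present, so use the tie-corrected normal approximation (with continuity correction) for the p-value.
Step 5: p-value = 0.415157; compare to alpha = 0.05. fail to reject H0.

U_X = 12, p = 0.415157, fail to reject H0 at alpha = 0.05.


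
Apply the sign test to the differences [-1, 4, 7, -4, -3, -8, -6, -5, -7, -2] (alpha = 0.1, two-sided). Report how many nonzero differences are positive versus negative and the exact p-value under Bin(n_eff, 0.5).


Step 1: Discard zero differences. Original n = 10; n_eff = number of nonzero differences = 10.
Nonzero differences (with sign): -1, +4, +7, -4, -3, -8, -6, -5, -7, -2
Step 2: Count signs: positive = 2, negative = 8.
Step 3: Under H0: P(positive) = 0.5, so the number of positives S ~ Bin(10, 0.5).
Step 4: Two-sided exact p-value = sum of Bin(10,0.5) probabilities at or below the observed probability = 0.109375.
Step 5: alpha = 0.1. fail to reject H0.

n_eff = 10, pos = 2, neg = 8, p = 0.109375, fail to reject H0.


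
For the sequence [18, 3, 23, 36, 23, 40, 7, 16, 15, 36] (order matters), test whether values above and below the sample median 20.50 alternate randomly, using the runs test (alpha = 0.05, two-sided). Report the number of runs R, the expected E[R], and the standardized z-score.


Step 1: Compute median = 20.50; label A = above, B = below.
Labels in order: BBAAAABBBA  (n_A = 5, n_B = 5)
Step 2: Count runs R = 4.
Step 3: Under H0 (random ordering), E[R] = 2*n_A*n_B/(n_A+n_B) + 1 = 2*5*5/10 + 1 = 6.0000.
        Var[R] = 2*n_A*n_B*(2*n_A*n_B - n_A - n_B) / ((n_A+n_B)^2 * (n_A+n_B-1)) = 2000/900 = 2.2222.
        SD[R] = 1.4907.
Step 4: Continuity-corrected z = (R + 0.5 - E[R]) / SD[R] = (4 + 0.5 - 6.0000) / 1.4907 = -1.0062.
Step 5: Two-sided p-value via normal approximation = 2*(1 - Phi(|z|)) = 0.314305.
Step 6: alpha = 0.05. fail to reject H0.

R = 4, z = -1.0062, p = 0.314305, fail to reject H0.


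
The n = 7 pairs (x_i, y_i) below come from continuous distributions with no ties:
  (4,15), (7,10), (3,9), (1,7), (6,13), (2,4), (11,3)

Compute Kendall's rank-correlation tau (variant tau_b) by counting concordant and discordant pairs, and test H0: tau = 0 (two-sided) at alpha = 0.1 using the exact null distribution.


Step 1: Enumerate the 21 unordered pairs (i,j) with i<j and classify each by sign(x_j-x_i) * sign(y_j-y_i).
  (1,2):dx=+3,dy=-5->D; (1,3):dx=-1,dy=-6->C; (1,4):dx=-3,dy=-8->C; (1,5):dx=+2,dy=-2->D
  (1,6):dx=-2,dy=-11->C; (1,7):dx=+7,dy=-12->D; (2,3):dx=-4,dy=-1->C; (2,4):dx=-6,dy=-3->C
  (2,5):dx=-1,dy=+3->D; (2,6):dx=-5,dy=-6->C; (2,7):dx=+4,dy=-7->D; (3,4):dx=-2,dy=-2->C
  (3,5):dx=+3,dy=+4->C; (3,6):dx=-1,dy=-5->C; (3,7):dx=+8,dy=-6->D; (4,5):dx=+5,dy=+6->C
  (4,6):dx=+1,dy=-3->D; (4,7):dx=+10,dy=-4->D; (5,6):dx=-4,dy=-9->C; (5,7):dx=+5,dy=-10->D
  (6,7):dx=+9,dy=-1->D
Step 2: C = 11, D = 10, total pairs = 21.
Step 3: tau = (C - D)/(n(n-1)/2) = (11 - 10)/21 = 0.047619.
Step 4: Exact two-sided p-value (enumerate n! = 5040 permutations of y under H0): p = 1.000000.
Step 5: alpha = 0.1. fail to reject H0.

tau_b = 0.0476 (C=11, D=10), p = 1.000000, fail to reject H0.
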